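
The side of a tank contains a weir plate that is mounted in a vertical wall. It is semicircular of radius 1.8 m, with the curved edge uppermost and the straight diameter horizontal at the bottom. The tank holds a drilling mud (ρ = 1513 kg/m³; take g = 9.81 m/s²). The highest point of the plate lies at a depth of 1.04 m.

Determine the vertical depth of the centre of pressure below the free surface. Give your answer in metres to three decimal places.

h_p = 2.185 m

γ = ρg = 1513 × 9.81 / 1000 = 14.84253 kN/m³.
The centroid lies 4r/(3π) = 0.763944 m above the diameter, so r − 4r/(3π) = 1.8 − 0.763944 = 1.03606 m below the topmost point, so the centroid depth is h_c = 1.04 + 1.03606 = 2.07606 m.
A = πr²/2 = π × 1.8²/2 = 5.08938 m².
Resultant F = γ·h_c·A = 14.84253 × 2.07606 × 5.08938 = 156.824 kN.
I_c = (π/8 − 8/(9π))·r⁴ = 0.109757 × 1.8⁴ = 1.15219 m⁴.
Centre of pressure: y_p = y_c + I_c/(y_c·A) = 2.07606 + 1.15219/(2.07606 × 5.08938) = 2.07606 + 0.109048 = 2.18511 m along the plane.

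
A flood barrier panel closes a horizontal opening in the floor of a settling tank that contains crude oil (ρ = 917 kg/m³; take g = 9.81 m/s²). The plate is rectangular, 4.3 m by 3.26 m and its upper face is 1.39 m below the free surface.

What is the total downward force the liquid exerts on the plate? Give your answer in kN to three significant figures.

γ = ρg = 917 × 9.81 / 1000 = 8.99577 kN/m³.
The plate is horizontal, so pressure is uniform at p = γ·h = 8.99577 × 1.39 = 12.5041 kN/m².
A = 4.3 × 3.26 = 14.018 m².
F = p·A = 12.5041 × 14.018 = 175.282 kN.

F ≈ 175 kN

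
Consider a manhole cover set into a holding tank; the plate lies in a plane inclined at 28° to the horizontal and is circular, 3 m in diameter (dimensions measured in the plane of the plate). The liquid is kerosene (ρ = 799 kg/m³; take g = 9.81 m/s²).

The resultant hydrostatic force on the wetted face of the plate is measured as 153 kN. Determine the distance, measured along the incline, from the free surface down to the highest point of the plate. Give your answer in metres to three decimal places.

y_top ≈ 4.382 m

γ = ρg = 799 × 9.81 / 1000 = 7.83819 kN/m³.
A = π(1.5)² = 7.06858 m².
From F = γ·h_c·A, the centroid depth is h_c = 153/(7.83819 × 7.06858) = 2.76149 m.
Let θ = 28° be the plate's angle to the horizontal; measure y along the incline from where the plane meets the free surface. Vertical depth h = y·sinθ with sinθ = 0.469472.
Along the incline, y_c = h_c/sinθ = 2.76149/0.469472 = 5.88212 m.
The centroid is at the centre, 1.5 m below the top of the plate, so the highest point sits at y_top = 5.88212 − 1.5 = 4.38212 m along the incline.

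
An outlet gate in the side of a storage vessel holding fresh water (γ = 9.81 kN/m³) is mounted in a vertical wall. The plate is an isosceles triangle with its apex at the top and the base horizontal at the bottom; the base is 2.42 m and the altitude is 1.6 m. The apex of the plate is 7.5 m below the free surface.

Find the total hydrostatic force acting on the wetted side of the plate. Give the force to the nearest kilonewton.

F ≈ 163 kN

γ = 9.81 kN/m³.
With the apex up, the centroid sits 2h/3 = 2 × 1.6/3 = 1.06667 m below the apex, so the centroid depth is h_c = 7.5 + 1.06667 = 8.56667 m.
A = ½ × 2.42 × 1.6 = 1.936 m².
Resultant F = γ·h_c·A = 9.81 × 8.56667 × 1.936 = 162.7 kN.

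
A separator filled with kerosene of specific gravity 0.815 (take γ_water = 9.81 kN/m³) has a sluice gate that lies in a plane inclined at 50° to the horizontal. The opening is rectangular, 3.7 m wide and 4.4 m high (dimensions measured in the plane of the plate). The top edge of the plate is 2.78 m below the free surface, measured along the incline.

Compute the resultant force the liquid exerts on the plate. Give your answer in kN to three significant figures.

γ = 0.815 × 9.81 = 7.99515 kN/m³.
Let θ = 50° be the plate's angle to the horizontal; measure y along the incline from where the plane meets the free surface. Vertical depth h = y·sinθ with sinθ = 0.766044.
The centroid lies 4.4/2 = 2.2 m below the top edge, so y_c = 2.78 + 2.2 = 4.98 m and h_c = 4.98 × 0.766044 = 3.8149 m.
A = 3.7 × 4.4 = 16.28 m².
Resultant F = γ·h_c·A = 7.99515 × 3.8149 × 16.28 = 496.551 kN.

F ≈ 497 kN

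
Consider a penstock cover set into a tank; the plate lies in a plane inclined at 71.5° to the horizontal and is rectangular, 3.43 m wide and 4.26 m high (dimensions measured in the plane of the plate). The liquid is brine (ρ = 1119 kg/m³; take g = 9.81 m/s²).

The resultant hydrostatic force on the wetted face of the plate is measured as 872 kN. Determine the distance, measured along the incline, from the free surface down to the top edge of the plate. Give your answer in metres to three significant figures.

γ = ρg = 1119 × 9.81 / 1000 = 10.97739 kN/m³.
A = 3.43 × 4.26 = 14.6118 m².
From F = γ·h_c·A, the centroid depth is h_c = 872/(10.97739 × 14.6118) = 5.43643 m.
Let θ = 71.5° be the plate's angle to the horizontal; measure y along the incline from where the plane meets the free surface. Vertical depth h = y·sinθ with sinθ = 0.948324.
Along the incline, y_c = h_c/sinθ = 5.43643/0.948324 = 5.73267 m.
The centroid lies 4.26/2 = 2.13 m below the top edge, so the top edge sits at y_top = 5.73267 − 2.13 = 3.60267 m along the incline.

y_top ≈ 3.60 m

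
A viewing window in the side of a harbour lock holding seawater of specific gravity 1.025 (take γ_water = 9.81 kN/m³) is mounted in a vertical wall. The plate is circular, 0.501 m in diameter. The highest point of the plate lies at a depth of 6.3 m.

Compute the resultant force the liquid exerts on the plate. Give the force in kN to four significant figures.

γ = 1.025 × 9.81 = 10.05525 kN/m³.
The centroid is at the centre, 0.2505 m below the top of the plate, so the centroid depth is h_c = 6.3 + 0.2505 = 6.5505 m.
A = π(0.2505)² = 0.197136 m².
Resultant F = γ·h_c·A = 10.05525 × 6.5505 × 0.197136 = 12.9847 kN.

F ≈ 12.98 kN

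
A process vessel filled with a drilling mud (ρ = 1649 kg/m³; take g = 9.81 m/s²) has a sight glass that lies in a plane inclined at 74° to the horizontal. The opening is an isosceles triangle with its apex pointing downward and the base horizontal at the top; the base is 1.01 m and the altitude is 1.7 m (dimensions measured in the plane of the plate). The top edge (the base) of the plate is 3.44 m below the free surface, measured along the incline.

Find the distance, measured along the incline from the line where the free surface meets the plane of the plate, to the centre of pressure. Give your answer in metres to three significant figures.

y_p = 4.05 m

γ = ρg = 1649 × 9.81 / 1000 = 16.17669 kN/m³.
Let θ = 74° be the plate's angle to the horizontal; measure y along the incline from where the plane meets the free surface. Vertical depth h = y·sinθ with sinθ = 0.961262.
With the apex down, the centroid sits h/3 = 1.7/3 = 0.566667 m below the base (the top edge), so y_c = 3.44 + 0.566667 = 4.00667 m and h_c = 4.00667 × 0.961262 = 3.85146 m.
A = ½ × 1.01 × 1.7 = 0.8585 m².
Resultant F = γ·h_c·A = 16.17669 × 3.85146 × 0.8585 = 53.4879 kN.
I_c = b·h³/36 = 1.01 × 1.7³/36 = 0.137837 m⁴.
Centre of pressure: y_p = y_c + I_c/(y_c·A) = 4.00667 + 0.137837/(4.00667 × 0.8585) = 4.00667 + 0.0400721 = 4.04674 m along the plane.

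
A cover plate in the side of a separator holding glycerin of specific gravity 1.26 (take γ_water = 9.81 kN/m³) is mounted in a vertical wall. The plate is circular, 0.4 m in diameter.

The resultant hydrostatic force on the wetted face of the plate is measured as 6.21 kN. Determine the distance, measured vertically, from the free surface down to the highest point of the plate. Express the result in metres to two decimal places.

γ = 1.26 × 9.81 = 12.3606 kN/m³.
A = π(0.2)² = 0.125664 m².
From F = γ·h_c·A, the centroid depth is h_c = 6.21/(12.3606 × 0.125664) = 3.99799 m.
The centroid is at the centre, 0.2 m below the top of the plate, so the highest point sits at h_top = 3.99799 − 0.2 = 3.79799 m below the surface.

d_top ≈ 3.80 m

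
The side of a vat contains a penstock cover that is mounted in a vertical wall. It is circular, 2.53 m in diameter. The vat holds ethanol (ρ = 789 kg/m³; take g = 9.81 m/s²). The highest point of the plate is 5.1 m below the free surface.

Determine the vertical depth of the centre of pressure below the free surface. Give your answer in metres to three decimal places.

h_p = 6.428 m

γ = ρg = 789 × 9.81 / 1000 = 7.74009 kN/m³.
The centroid is at the centre, 1.265 m below the top of the plate, so the centroid depth is h_c = 5.1 + 1.265 = 6.365 m.
A = π(1.265)² = 5.02726 m².
Resultant F = γ·h_c·A = 7.74009 × 6.365 × 5.02726 = 247.671 kN.
I_c = πr⁴/4 = π × 1.265⁴/4 = 2.01118 m⁴.
Centre of pressure: y_p = y_c + I_c/(y_c·A) = 6.365 + 2.01118/(6.365 × 5.02726) = 6.365 + 0.0628523 = 6.42785 m along the plane.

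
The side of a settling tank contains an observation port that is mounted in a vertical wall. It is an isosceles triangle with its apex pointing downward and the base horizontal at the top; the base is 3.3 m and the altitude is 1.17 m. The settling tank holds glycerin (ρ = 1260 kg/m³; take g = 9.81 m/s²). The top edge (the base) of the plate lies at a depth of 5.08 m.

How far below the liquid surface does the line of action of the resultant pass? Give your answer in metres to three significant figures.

γ = ρg = 1260 × 9.81 / 1000 = 12.3606 kN/m³.
With the apex down, the centroid sits h/3 = 1.17/3 = 0.39 m below the base (the top edge), so the centroid depth is h_c = 5.08 + 0.39 = 5.47 m.
A = ½ × 3.3 × 1.17 = 1.9305 m².
Resultant F = γ·h_c·A = 12.3606 × 5.47 × 1.9305 = 130.526 kN.
I_c = b·h³/36 = 3.3 × 1.17³/36 = 0.146815 m⁴.
Centre of pressure: y_p = y_c + I_c/(y_c·A) = 5.47 + 0.146815/(5.47 × 1.9305) = 5.47 + 0.0139032 = 5.4839 m along the plane.

h_p = 5.48 m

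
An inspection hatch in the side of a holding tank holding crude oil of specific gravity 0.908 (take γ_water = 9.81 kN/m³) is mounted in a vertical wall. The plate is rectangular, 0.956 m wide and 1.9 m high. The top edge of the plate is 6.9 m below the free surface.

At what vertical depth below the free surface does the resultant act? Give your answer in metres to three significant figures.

h_p = 7.89 m

γ = 0.908 × 9.81 = 8.90748 kN/m³.
The centroid lies 1.9/2 = 0.95 m below the top edge, so the centroid depth is h_c = 6.9 + 0.95 = 7.85 m.
A = 0.956 × 1.9 = 1.8164 m².
Resultant F = γ·h_c·A = 8.90748 × 7.85 × 1.8164 = 127.009 kN.
I_c = b·h³/12 = 0.956 × 1.9³/12 = 0.546434 m⁴.
Centre of pressure: y_p = y_c + I_c/(y_c·A) = 7.85 + 0.546434/(7.85 × 1.8164) = 7.85 + 0.0383227 = 7.88832 m along the plane.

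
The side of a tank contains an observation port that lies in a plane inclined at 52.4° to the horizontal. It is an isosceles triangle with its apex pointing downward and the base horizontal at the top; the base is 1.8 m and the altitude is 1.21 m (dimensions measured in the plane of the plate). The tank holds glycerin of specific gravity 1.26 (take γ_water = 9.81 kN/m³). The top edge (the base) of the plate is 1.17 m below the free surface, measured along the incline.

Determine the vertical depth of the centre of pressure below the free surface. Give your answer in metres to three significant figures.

h_p = 1.29 m

γ = 1.26 × 9.81 = 12.3606 kN/m³.
Let θ = 52.4° be the plate's angle to the horizontal; measure y along the incline from where the plane meets the free surface. Vertical depth h = y·sinθ with sinθ = 0.792290.
With the apex down, the centroid sits h/3 = 1.21/3 = 0.403333 m below the base (the top edge), so y_c = 1.17 + 0.403333 = 1.57333 m and h_c = 1.57333 × 0.792290 = 1.24653 m.
A = ½ × 1.8 × 1.21 = 1.089 m².
Resultant F = γ·h_c·A = 12.3606 × 1.24653 × 1.089 = 16.7792 kN.
I_c = b·h³/36 = 1.8 × 1.21³/36 = 0.0885781 m⁴.
Centre of pressure: y_p = y_c + I_c/(y_c·A) = 1.57333 + 0.0885781/(1.57333 × 1.089) = 1.57333 + 0.0516986 = 1.62503 m along the plane.
Vertically, h_p = y_p·sinθ = 1.62503 × 0.792290 = 1.2875 m.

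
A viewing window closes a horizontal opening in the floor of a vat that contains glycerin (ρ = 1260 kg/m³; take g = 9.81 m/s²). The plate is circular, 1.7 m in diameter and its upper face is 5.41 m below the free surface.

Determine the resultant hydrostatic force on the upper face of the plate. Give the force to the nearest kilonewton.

F ≈ 152 kN

γ = ρg = 1260 × 9.81 / 1000 = 12.3606 kN/m³.
The plate is horizontal, so pressure is uniform at p = γ·h = 12.3606 × 5.41 = 66.8708 kN/m².
A = π(0.85)² = 2.2698 m².
F = p·A = 66.8708 × 2.2698 = 151.783 kN.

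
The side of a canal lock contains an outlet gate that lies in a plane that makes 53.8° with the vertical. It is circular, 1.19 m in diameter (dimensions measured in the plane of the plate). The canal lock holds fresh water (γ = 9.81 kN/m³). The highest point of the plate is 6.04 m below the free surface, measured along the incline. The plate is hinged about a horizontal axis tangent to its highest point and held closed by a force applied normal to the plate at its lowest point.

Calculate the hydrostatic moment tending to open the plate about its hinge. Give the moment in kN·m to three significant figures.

M ≈ 26.0 kN·m

γ = 9.81 kN/m³.
The plate makes 53.8° with the vertical, i.e. θ = 90° − 53.8° = 36.2° to the horizontal. Measuring y along the incline from the free-surface line, vertical depth h = y·sinθ with sinθ = 0.590606.
The centroid is at the centre, 0.595 m below the top of the plate, so y_c = 6.04 + 0.595 = 6.635 m and h_c = 6.635 × 0.590606 = 3.91867 m.
A = π(0.595)² = 1.1122 m².
Resultant F = γ·h_c·A = 9.81 × 3.91867 × 1.1122 = 42.7554 kN.
I_c = πr⁴/4 = π × 0.595⁴/4 = 0.0984369 m⁴.
Centre of pressure: y_p = y_c + I_c/(y_c·A) = 6.635 + 0.0984369/(6.635 × 1.1122) = 6.635 + 0.0133393 = 6.64834 m along the plane.
The resultant acts 0.595 + 0.0133393 = 0.608339 m (along the plate) below the hinge at the top edge, so the moment about the hinge is M = F × 0.608339 = 42.7554 × 0.608339 = 26.0098 kN·m.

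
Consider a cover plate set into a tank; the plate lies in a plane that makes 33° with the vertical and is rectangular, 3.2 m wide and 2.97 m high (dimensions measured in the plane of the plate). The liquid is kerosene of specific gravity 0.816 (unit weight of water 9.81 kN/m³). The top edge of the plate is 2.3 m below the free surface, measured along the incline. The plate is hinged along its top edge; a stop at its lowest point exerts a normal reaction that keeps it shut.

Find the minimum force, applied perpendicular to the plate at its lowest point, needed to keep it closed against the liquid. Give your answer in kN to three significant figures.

γ = 0.816 × 9.81 = 8.00496 kN/m³.
The plate makes 33° with the vertical, i.e. θ = 90° − 33° = 57° to the horizontal. Measuring y along the incline from the free-surface line, vertical depth h = y·sinθ with sinθ = 0.838671.
The centroid lies 2.97/2 = 1.485 m below the top edge, so y_c = 2.3 + 1.485 = 3.785 m and h_c = 3.785 × 0.838671 = 3.17437 m.
A = 3.2 × 2.97 = 9.504 m².
Resultant F = γ·h_c·A = 8.00496 × 3.17437 × 9.504 = 241.503 kN.
I_c = b·h³/12 = 3.2 × 2.97³/12 = 6.98615 m⁴.
Centre of pressure: y_p = y_c + I_c/(y_c·A) = 3.785 + 6.98615/(3.785 × 9.504) = 3.785 + 0.194207 = 3.97921 m along the plane.
The resultant acts 1.485 + 0.194207 = 1.67921 m (along the plate) below the hinge at the top edge, so the moment about the hinge is M = F × 1.67921 = 241.503 × 1.67921 = 405.534 kN·m.
A normal force at the bottom, 2.97 m from the hinge, must supply this moment: P = 405.534/2.97 = 136.543 kN.

P ≈ 137 kN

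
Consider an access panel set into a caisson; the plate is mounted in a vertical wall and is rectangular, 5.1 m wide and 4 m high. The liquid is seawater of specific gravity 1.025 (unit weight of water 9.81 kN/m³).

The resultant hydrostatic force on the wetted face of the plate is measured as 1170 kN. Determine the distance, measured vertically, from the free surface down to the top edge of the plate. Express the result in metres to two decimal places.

d_top ≈ 3.70 m

γ = 1.025 × 9.81 = 10.05525 kN/m³.
A = 5.1 × 4 = 20.4 m².
From F = γ·h_c·A, the centroid depth is h_c = 1170/(10.05525 × 20.4) = 5.70378 m.
The centroid lies 4/2 = 2 m below the top edge, so the top edge sits at h_top = 5.70378 − 2 = 3.70378 m below the surface.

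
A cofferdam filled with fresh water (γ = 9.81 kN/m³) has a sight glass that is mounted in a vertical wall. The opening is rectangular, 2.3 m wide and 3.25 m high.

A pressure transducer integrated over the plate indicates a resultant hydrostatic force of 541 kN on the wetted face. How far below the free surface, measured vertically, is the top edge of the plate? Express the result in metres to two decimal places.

γ = 9.81 kN/m³.
A = 2.3 × 3.25 = 7.475 m².
From F = γ·h_c·A, the centroid depth is h_c = 541/(9.81 × 7.475) = 7.37763 m.
The centroid lies 3.25/2 = 1.625 m below the top edge, so the top edge sits at h_top = 7.37763 − 1.625 = 5.75263 m below the surface.

d_top ≈ 5.75 m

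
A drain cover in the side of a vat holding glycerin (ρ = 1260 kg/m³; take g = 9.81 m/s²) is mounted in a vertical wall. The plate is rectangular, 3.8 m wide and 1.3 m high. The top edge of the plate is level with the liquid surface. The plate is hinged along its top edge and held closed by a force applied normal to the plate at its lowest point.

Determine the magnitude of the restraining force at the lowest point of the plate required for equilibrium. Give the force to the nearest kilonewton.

P ≈ 26 kN

γ = ρg = 1260 × 9.81 / 1000 = 12.3606 kN/m³.
The centroid lies 1.3/2 = 0.65 m below the top edge, so the centroid depth is h_c = 0.65 m.
A = 3.8 × 1.3 = 4.94 m².
Resultant F = γ·h_c·A = 12.3606 × 0.65 × 4.94 = 39.6899 kN.
I_c = b·h³/12 = 3.8 × 1.3³/12 = 0.695717 m⁴.
Centre of pressure: y_p = y_c + I_c/(y_c·A) = 0.65 + 0.695717/(0.65 × 4.94) = 0.65 + 0.216667 = 0.866667 m along the plane.
The resultant acts 0.65 + 0.216667 = 0.866667 m (along the plate) below the hinge at the top edge, so the moment about the hinge is M = F × 0.866667 = 39.6899 × 0.866667 = 34.3979 kN·m.
A normal force at the bottom, 1.3 m from the hinge, must supply this moment: P = 34.3979/1.3 = 26.4599 kN.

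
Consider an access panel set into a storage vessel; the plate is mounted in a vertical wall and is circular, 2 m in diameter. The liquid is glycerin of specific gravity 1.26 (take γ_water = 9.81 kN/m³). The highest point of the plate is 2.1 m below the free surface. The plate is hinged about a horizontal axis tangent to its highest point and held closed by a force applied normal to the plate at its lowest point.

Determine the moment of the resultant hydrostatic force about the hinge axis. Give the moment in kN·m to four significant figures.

M ≈ 130.1 kN·m

γ = 1.26 × 9.81 = 12.3606 kN/m³.
The centroid is at the centre, 1 m below the top of the plate, so the centroid depth is h_c = 2.1 + 1 = 3.1 m.
A = π(1)² = 3.14159 m².
Resultant F = γ·h_c·A = 12.3606 × 3.1 × 3.14159 = 120.379 kN.
I_c = πr⁴/4 = π × 1⁴/4 = 0.785398 m⁴.
Centre of pressure: y_p = y_c + I_c/(y_c·A) = 3.1 + 0.785398/(3.1 × 3.14159) = 3.1 + 0.0806452 = 3.18065 m along the plane.
The resultant acts 1 + 0.0806452 = 1.08065 m (along the plate) below the hinge at the top edge, so the moment about the hinge is M = F × 1.08065 = 120.379 × 1.08065 = 130.088 kN·m.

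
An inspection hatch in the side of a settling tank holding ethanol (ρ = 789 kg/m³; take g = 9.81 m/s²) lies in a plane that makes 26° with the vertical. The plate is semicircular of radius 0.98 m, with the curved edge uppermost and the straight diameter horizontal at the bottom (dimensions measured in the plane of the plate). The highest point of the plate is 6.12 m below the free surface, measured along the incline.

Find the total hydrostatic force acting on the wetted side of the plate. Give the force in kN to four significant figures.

F ≈ 70.15 kN

γ = ρg = 789 × 9.81 / 1000 = 7.74009 kN/m³.
The plate makes 26° with the vertical, i.e. θ = 90° − 26° = 64° to the horizontal. Measuring y along the incline from the free-surface line, vertical depth h = y·sinθ with sinθ = 0.898794.
The centroid lies 4r/(3π) = 0.415925 m above the diameter, so r − 4r/(3π) = 0.98 − 0.415925 = 0.564075 m below the topmost point, so y_c = 6.12 + 0.564075 = 6.68407 m and h_c = 6.68407 × 0.898794 = 6.0076 m.
A = πr²/2 = π × 0.98²/2 = 1.50859 m².
Resultant F = γ·h_c·A = 7.74009 × 6.0076 × 1.50859 = 70.1485 kN.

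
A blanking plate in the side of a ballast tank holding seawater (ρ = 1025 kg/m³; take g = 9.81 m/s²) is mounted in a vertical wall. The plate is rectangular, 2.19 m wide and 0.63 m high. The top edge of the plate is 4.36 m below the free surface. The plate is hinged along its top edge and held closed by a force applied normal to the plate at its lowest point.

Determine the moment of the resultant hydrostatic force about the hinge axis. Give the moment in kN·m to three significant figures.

M ≈ 20.9 kN·m

γ = ρg = 1025 × 9.81 / 1000 = 10.05525 kN/m³.
The centroid lies 0.63/2 = 0.315 m below the top edge, so the centroid depth is h_c = 4.36 + 0.315 = 4.675 m.
A = 2.19 × 0.63 = 1.3797 m².
Resultant F = γ·h_c·A = 10.05525 × 4.675 × 1.3797 = 64.8573 kN.
I_c = b·h³/12 = 2.19 × 0.63³/12 = 0.0456336 m⁴.
Centre of pressure: y_p = y_c + I_c/(y_c·A) = 4.675 + 0.0456336/(4.675 × 1.3797) = 4.675 + 0.00707487 = 4.68207 m along the plane.
The resultant acts 0.315 + 0.00707487 = 0.322075 m (along the plate) below the hinge at the top edge, so the moment about the hinge is M = F × 0.322075 = 64.8573 × 0.322075 = 20.8889 kN·m.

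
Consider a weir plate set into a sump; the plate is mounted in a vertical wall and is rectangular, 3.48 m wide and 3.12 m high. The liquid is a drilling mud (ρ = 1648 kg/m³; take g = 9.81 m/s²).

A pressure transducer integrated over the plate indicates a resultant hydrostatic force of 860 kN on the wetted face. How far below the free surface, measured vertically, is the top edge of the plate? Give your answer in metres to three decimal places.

γ = ρg = 1648 × 9.81 / 1000 = 16.16688 kN/m³.
A = 3.48 × 3.12 = 10.8576 m².
From F = γ·h_c·A, the centroid depth is h_c = 860/(16.16688 × 10.8576) = 4.89935 m.
The centroid lies 3.12/2 = 1.56 m below the top edge, so the top edge sits at h_top = 4.89935 − 1.56 = 3.33935 m below the surface.

d_top ≈ 3.339 m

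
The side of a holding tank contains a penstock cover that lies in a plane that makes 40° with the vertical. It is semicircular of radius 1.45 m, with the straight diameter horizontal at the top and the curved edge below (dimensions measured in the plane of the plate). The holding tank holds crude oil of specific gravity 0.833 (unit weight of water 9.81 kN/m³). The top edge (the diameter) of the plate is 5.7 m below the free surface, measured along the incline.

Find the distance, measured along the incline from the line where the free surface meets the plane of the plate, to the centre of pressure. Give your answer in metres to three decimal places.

γ = 0.833 × 9.81 = 8.17173 kN/m³.
The plate makes 40° with the vertical, i.e. θ = 90° − 40° = 50° to the horizontal. Measuring y along the incline from the free-surface line, vertical depth h = y·sinθ with sinθ = 0.766044.
The centroid of a semicircle lies 4r/(3π) = 0.615399 m from the diameter, here below the top edge, so y_c = 5.7 + 0.615399 = 6.3154 m and h_c = 6.3154 × 0.766044 = 4.83787 m.
A = πr²/2 = π × 1.45²/2 = 3.3026 m².
Resultant F = γ·h_c·A = 8.17173 × 4.83787 × 3.3026 = 130.564 kN.
I_c = (π/8 − 8/(9π))·r⁴ = 0.109757 × 1.45⁴ = 0.485182 m⁴.
Centre of pressure: y_p = y_c + I_c/(y_c·A) = 6.3154 + 0.485182/(6.3154 × 3.3026) = 6.3154 + 0.023262 = 6.33866 m along the plane.

y_p = 6.339 m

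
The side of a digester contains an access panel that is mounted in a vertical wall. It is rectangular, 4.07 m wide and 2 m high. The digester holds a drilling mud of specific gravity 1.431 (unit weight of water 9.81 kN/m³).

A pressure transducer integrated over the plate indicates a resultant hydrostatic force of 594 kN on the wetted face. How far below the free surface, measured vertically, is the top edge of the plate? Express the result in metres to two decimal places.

γ = 1.431 × 9.81 = 14.03811 kN/m³.
A = 4.07 × 2 = 8.14 m².
From F = γ·h_c·A, the centroid depth is h_c = 594/(14.03811 × 8.14) = 5.1982 m.
The centroid lies 2/2 = 1 m below the top edge, so the top edge sits at h_top = 5.1982 − 1 = 4.1982 m below the surface.

d_top ≈ 4.20 m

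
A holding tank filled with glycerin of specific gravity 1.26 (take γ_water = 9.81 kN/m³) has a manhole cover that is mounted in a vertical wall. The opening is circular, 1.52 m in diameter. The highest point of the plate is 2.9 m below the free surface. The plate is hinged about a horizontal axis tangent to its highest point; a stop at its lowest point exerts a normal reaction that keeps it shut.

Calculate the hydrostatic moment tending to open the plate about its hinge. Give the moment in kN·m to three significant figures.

M ≈ 65.6 kN·m

γ = 1.26 × 9.81 = 12.3606 kN/m³.
The centroid is at the centre, 0.76 m below the top of the plate, so the centroid depth is h_c = 2.9 + 0.76 = 3.66 m.
A = π(0.76)² = 1.81458 m².
Resultant F = γ·h_c·A = 12.3606 × 3.66 × 1.81458 = 82.0912 kN.
I_c = πr⁴/4 = π × 0.76⁴/4 = 0.262026 m⁴.
Centre of pressure: y_p = y_c + I_c/(y_c·A) = 3.66 + 0.262026/(3.66 × 1.81458) = 3.66 + 0.0394536 = 3.69945 m along the plane.
The resultant acts 0.76 + 0.0394536 = 0.799454 m (along the plate) below the hinge at the top edge, so the moment about the hinge is M = F × 0.799454 = 82.0912 × 0.799454 = 65.6281 kN·m.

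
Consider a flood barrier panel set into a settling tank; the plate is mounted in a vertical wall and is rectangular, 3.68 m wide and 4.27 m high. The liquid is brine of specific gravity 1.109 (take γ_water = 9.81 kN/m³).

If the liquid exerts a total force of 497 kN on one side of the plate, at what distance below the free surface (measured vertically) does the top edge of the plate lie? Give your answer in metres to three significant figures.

d_top ≈ 0.772 m

γ = 1.109 × 9.81 = 10.87929 kN/m³.
A = 3.68 × 4.27 = 15.7136 m².
From F = γ·h_c·A, the centroid depth is h_c = 497/(10.87929 × 15.7136) = 2.90724 m.
The centroid lies 4.27/2 = 2.135 m below the top edge, so the top edge sits at h_top = 2.90724 − 2.135 = 0.77224 m below the surface.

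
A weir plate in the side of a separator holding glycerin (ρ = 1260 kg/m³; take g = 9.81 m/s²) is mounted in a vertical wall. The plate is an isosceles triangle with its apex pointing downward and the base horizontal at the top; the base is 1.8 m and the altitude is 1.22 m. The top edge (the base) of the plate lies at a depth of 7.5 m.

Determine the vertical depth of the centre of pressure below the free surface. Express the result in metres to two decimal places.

h_p = 7.92 m

γ = ρg = 1260 × 9.81 / 1000 = 12.3606 kN/m³.
With the apex down, the centroid sits h/3 = 1.22/3 = 0.406667 m below the base (the top edge), so the centroid depth is h_c = 7.5 + 0.406667 = 7.90667 m.
A = ½ × 1.8 × 1.22 = 1.098 m².
Resultant F = γ·h_c·A = 12.3606 × 7.90667 × 1.098 = 107.309 kN.
I_c = b·h³/36 = 1.8 × 1.22³/36 = 0.0907924 m⁴.
Centre of pressure: y_p = y_c + I_c/(y_c·A) = 7.90667 + 0.0907924/(7.90667 × 1.098) = 7.90667 + 0.0104581 = 7.91713 m along the plane.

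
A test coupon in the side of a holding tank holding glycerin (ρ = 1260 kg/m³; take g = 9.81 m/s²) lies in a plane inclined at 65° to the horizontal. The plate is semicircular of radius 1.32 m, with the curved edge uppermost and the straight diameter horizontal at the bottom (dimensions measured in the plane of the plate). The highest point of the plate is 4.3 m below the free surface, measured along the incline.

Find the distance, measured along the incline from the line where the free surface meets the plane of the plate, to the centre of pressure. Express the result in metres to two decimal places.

γ = ρg = 1260 × 9.81 / 1000 = 12.3606 kN/m³.
Let θ = 65° be the plate's angle to the horizontal; measure y along the incline from where the plane meets the free surface. Vertical depth h = y·sinθ with sinθ = 0.906308.
The centroid lies 4r/(3π) = 0.560225 m above the diameter, so r − 4r/(3π) = 1.32 − 0.560225 = 0.759775 m below the topmost point, so y_c = 4.3 + 0.759775 = 5.05978 m and h_c = 5.05978 × 0.906308 = 4.58572 m.
A = πr²/2 = π × 1.32²/2 = 2.73696 m².
Resultant F = γ·h_c·A = 12.3606 × 4.58572 × 2.73696 = 155.137 kN.
I_c = (π/8 − 8/(9π))·r⁴ = 0.109757 × 1.32⁴ = 0.333218 m⁴.
Centre of pressure: y_p = y_c + I_c/(y_c·A) = 5.05978 + 0.333218/(5.05978 × 2.73696) = 5.05978 + 0.0240618 = 5.08384 m along the plane.

y_p = 5.08 m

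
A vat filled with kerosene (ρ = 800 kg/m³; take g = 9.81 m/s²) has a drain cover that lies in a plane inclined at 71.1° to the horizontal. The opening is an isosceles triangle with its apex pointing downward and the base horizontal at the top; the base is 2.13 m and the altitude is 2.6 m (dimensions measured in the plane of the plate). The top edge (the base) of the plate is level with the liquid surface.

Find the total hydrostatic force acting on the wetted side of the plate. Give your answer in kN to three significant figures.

F ≈ 17.8 kN

γ = ρg = 800 × 9.81 / 1000 = 7.848 kN/m³.
Let θ = 71.1° be the plate's angle to the horizontal; measure y along the incline from where the plane meets the free surface. Vertical depth h = y·sinθ with sinθ = 0.946085.
With the apex down, the centroid sits h/3 = 2.6/3 = 0.866667 m below the base (the top edge), so y_c = 0.866667 m and h_c = 0.866667 × 0.946085 = 0.819941 m.
A = ½ × 2.13 × 2.6 = 2.769 m².
Resultant F = γ·h_c·A = 7.848 × 0.819941 × 2.769 = 17.8182 kN.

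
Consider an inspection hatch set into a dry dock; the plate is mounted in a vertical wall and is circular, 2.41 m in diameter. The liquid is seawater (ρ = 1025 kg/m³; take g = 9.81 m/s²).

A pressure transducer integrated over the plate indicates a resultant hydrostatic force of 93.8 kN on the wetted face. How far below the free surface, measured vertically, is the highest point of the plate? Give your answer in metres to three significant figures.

d_top ≈ 0.840 m

γ = ρg = 1025 × 9.81 / 1000 = 10.05525 kN/m³.
A = π(1.205)² = 4.56167 m².
From F = γ·h_c·A, the centroid depth is h_c = 93.8/(10.05525 × 4.56167) = 2.04497 m.
The centroid is at the centre, 1.205 m below the top of the plate, so the highest point sits at h_top = 2.04497 − 1.205 = 0.83997 m below the surface.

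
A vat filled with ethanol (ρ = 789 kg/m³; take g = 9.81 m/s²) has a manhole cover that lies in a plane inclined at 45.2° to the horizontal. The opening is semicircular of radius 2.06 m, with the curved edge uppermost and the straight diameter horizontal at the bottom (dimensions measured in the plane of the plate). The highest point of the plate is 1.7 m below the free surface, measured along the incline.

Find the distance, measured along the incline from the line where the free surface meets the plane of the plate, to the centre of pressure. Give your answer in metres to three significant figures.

γ = ρg = 789 × 9.81 / 1000 = 7.74009 kN/m³.
Let θ = 45.2° be the plate's angle to the horizontal; measure y along the incline from where the plane meets the free surface. Vertical depth h = y·sinθ with sinθ = 0.709571.
The centroid lies 4r/(3π) = 0.874291 m above the diameter, so r − 4r/(3π) = 2.06 − 0.874291 = 1.18571 m below the topmost point, so y_c = 1.7 + 1.18571 = 2.88571 m and h_c = 2.88571 × 0.709571 = 2.04762 m.
A = πr²/2 = π × 2.06²/2 = 6.66583 m².
Resultant F = γ·h_c·A = 7.74009 × 2.04762 × 6.66583 = 105.645 kN.
I_c = (π/8 − 8/(9π))·r⁴ = 0.109757 × 2.06⁴ = 1.97652 m⁴.
Centre of pressure: y_p = y_c + I_c/(y_c·A) = 2.88571 + 1.97652/(2.88571 × 6.66583) = 2.88571 + 0.102753 = 2.98846 m along the plane.

y_p = 2.99 m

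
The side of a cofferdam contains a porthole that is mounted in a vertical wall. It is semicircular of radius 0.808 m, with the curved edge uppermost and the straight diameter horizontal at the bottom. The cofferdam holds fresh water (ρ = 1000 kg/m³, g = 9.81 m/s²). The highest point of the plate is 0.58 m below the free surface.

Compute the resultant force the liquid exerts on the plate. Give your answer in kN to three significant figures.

F ≈ 10.5 kN

γ = ρg = 1000 × 9.81 = 9810 N/m³ = 9.81 kN/m³.
The centroid lies 4r/(3π) = 0.342926 m above the diameter, so r − 4r/(3π) = 0.808 − 0.342926 = 0.465074 m below the topmost point, so the centroid depth is h_c = 0.58 + 0.465074 = 1.04507 m.
A = πr²/2 = π × 0.808²/2 = 1.02552 m².
Resultant F = γ·h_c·A = 9.81 × 1.04507 × 1.02552 = 10.5138 kN.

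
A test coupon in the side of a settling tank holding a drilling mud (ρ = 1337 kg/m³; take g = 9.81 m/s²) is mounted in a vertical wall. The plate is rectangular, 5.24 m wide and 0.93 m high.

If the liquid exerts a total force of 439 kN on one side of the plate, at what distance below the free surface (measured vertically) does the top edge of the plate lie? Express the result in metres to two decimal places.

d_top ≈ 6.40 m

γ = ρg = 1337 × 9.81 / 1000 = 13.11597 kN/m³.
A = 5.24 × 0.93 = 4.8732 m².
From F = γ·h_c·A, the centroid depth is h_c = 439/(13.11597 × 4.8732) = 6.86831 m.
The centroid lies 0.93/2 = 0.465 m below the top edge, so the top edge sits at h_top = 6.86831 − 0.465 = 6.40331 m below the surface.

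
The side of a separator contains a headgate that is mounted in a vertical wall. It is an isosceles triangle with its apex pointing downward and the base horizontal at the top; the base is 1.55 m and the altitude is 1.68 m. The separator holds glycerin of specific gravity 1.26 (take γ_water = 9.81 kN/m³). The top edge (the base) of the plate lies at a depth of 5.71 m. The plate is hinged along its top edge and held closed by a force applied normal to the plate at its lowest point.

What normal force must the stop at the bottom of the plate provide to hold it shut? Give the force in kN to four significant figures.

γ = 1.26 × 9.81 = 12.3606 kN/m³.
With the apex down, the centroid sits h/3 = 1.68/3 = 0.56 m below the base (the top edge), so the centroid depth is h_c = 5.71 + 0.56 = 6.27 m.
A = ½ × 1.55 × 1.68 = 1.302 m².
Resultant F = γ·h_c·A = 12.3606 × 6.27 × 1.302 = 100.906 kN.
I_c = b·h³/36 = 1.55 × 1.68³/36 = 0.204154 m⁴.
Centre of pressure: y_p = y_c + I_c/(y_c·A) = 6.27 + 0.204154/(6.27 × 1.302) = 6.27 + 0.025008 = 6.29501 m along the plane.
The resultant acts 0.56 + 0.025008 = 0.585008 m (along the plate) below the hinge at the top edge, so the moment about the hinge is M = F × 0.585008 = 100.906 × 0.585008 = 59.0308 kN·m.
A normal force at the bottom, 1.68 m from the hinge, must supply this moment: P = 59.0308/1.68 = 35.1374 kN.

P ≈ 35.14 kN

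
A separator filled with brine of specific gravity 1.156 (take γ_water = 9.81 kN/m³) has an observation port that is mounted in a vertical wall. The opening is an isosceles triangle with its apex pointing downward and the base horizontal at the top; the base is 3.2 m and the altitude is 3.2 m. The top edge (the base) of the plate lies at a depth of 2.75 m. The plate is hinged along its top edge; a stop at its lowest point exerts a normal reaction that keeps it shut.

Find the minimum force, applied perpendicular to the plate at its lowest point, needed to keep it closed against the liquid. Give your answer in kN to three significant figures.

γ = 1.156 × 9.81 = 11.34036 kN/m³.
With the apex down, the centroid sits h/3 = 3.2/3 = 1.06667 m below the base (the top edge), so the centroid depth is h_c = 2.75 + 1.06667 = 3.81667 m.
A = ½ × 3.2 × 3.2 = 5.12 m².
Resultant F = γ·h_c·A = 11.34036 × 3.81667 × 5.12 = 221.606 kN.
I_c = b·h³/36 = 3.2 × 3.2³/36 = 2.91271 m⁴.
Centre of pressure: y_p = y_c + I_c/(y_c·A) = 3.81667 + 2.91271/(3.81667 × 5.12) = 3.81667 + 0.149054 = 3.96572 m along the plane.
The resultant acts 1.06667 + 0.149054 = 1.21572 m (along the plate) below the hinge at the top edge, so the moment about the hinge is M = F × 1.21572 = 221.606 × 1.21572 = 269.411 kN·m.
A normal force at the bottom, 3.2 m from the hinge, must supply this moment: P = 269.411/3.2 = 84.1909 kN.

P ≈ 84.2 kN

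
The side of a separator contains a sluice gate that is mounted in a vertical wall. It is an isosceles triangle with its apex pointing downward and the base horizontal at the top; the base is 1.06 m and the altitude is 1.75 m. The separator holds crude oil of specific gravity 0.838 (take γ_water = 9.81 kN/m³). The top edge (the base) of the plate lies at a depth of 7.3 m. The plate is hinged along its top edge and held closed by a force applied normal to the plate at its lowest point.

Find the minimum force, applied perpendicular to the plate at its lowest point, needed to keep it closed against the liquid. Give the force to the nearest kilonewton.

P ≈ 21 kN

γ = 0.838 × 9.81 = 8.22078 kN/m³.
With the apex down, the centroid sits h/3 = 1.75/3 = 0.583333 m below the base (the top edge), so the centroid depth is h_c = 7.3 + 0.583333 = 7.88333 m.
A = ½ × 1.06 × 1.75 = 0.9275 m².
Resultant F = γ·h_c·A = 8.22078 × 7.88333 × 0.9275 = 60.1086 kN.
I_c = b·h³/36 = 1.06 × 1.75³/36 = 0.157804 m⁴.
Centre of pressure: y_p = y_c + I_c/(y_c·A) = 7.88333 + 0.157804/(7.88333 × 0.9275) = 7.88333 + 0.0215821 = 7.90491 m along the plane.
The resultant acts 0.583333 + 0.0215821 = 0.604915 m (along the plate) below the hinge at the top edge, so the moment about the hinge is M = F × 0.604915 = 60.1086 × 0.604915 = 36.3606 kN·m.
A normal force at the bottom, 1.75 m from the hinge, must supply this moment: P = 36.3606/1.75 = 20.7775 kN.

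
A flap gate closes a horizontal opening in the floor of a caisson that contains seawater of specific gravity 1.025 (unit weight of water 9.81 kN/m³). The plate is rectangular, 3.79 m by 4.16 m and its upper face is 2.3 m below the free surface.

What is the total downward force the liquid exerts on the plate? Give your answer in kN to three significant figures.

γ = 1.025 × 9.81 = 10.05525 kN/m³.
The plate is horizontal, so pressure is uniform at p = γ·h = 10.05525 × 2.3 = 23.1271 kN/m².
A = 3.79 × 4.16 = 15.7664 m².
F = p·A = 23.1271 × 15.7664 = 364.631 kN.

F ≈ 365 kN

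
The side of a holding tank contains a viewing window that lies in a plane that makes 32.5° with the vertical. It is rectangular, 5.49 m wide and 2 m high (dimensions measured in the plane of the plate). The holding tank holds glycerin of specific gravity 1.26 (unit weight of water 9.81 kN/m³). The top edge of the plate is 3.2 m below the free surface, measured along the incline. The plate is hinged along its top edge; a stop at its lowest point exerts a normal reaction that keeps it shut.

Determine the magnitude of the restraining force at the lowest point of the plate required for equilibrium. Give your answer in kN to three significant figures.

P ≈ 259 kN

γ = 1.26 × 9.81 = 12.3606 kN/m³.
The plate makes 32.5° with the vertical, i.e. θ = 90° − 32.5° = 57.5° to the horizontal. Measuring y along the incline from the free-surface line, vertical depth h = y·sinθ with sinθ = 0.843391.
The centroid lies 2/2 = 1 m below the top edge, so y_c = 3.2 + 1 = 4.2 m and h_c = 4.2 × 0.843391 = 3.54224 m.
A = 5.49 × 2 = 10.98 m².
Resultant F = γ·h_c·A = 12.3606 × 3.54224 × 10.98 = 480.751 kN.
I_c = b·h³/12 = 5.49 × 2³/12 = 3.66 m⁴.
Centre of pressure: y_p = y_c + I_c/(y_c·A) = 4.2 + 3.66/(4.2 × 10.98) = 4.2 + 0.0793651 = 4.27937 m along the plane.
The resultant acts 1 + 0.0793651 = 1.07937 m (along the plate) below the hinge at the top edge, so the moment about the hinge is M = F × 1.07937 = 480.751 × 1.07937 = 518.908 kN·m.
A normal force at the bottom, 2 m from the hinge, must supply this moment: P = 518.908/2 = 259.454 kN.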